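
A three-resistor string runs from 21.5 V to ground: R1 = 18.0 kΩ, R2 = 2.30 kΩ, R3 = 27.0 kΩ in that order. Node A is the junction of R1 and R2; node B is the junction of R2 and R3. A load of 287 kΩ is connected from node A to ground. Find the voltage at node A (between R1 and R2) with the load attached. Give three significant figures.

V ≈ 12.8 V

Below node A the series string R2+R3 = 29.30 kΩ sits in parallel with the 287 kΩ load: 26.59 kΩ.
V_A = 21.5 × 26.59/(18.0 + 26.59) = 12.8 V.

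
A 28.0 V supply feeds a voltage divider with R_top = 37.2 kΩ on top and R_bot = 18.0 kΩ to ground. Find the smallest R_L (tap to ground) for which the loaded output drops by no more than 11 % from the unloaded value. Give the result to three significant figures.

R_L(min) ≈ 98.1 kΩ

Output resistance R_th = R_top‖R_bot = (37.2 × 18.0)/55.20 = 12.13 kΩ.
The fractional drop is R_th/(R_th + R_L); requiring this ≤ 0.110 gives R_L ≥ R_th(1/0.110 − 1) = 12.13 × 8.091 = 98.1 kΩ.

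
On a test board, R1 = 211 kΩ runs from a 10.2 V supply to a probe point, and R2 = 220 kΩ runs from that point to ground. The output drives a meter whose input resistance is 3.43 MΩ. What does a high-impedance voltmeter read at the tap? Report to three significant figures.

The load sits in parallel with R2: R2‖R_L = (220 × 3430) / (220 + 3430) = 206.7 kΩ.
V_out = 10.2 × 206.7 / (211 + 206.7) = 10.2 × 206.7/417.7 = 5.05 V.

V_out ≈ 5.05 V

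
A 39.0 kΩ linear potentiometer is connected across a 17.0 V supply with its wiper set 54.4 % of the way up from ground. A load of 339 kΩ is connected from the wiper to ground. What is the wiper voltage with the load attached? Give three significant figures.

V ≈ 8.99 V

The wiper splits the pot into (1−α)R = 17.78 kΩ above and αR = 21.22 kΩ below.
Lower section ‖ load = 19.97 kΩ.
V_wiper = 17.0 × 19.97/(17.78 + 19.97) = 8.99 V.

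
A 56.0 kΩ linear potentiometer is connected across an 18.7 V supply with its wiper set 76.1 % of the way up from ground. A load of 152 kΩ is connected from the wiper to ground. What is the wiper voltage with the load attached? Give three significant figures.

The wiper splits the pot into (1−α)R = 13.38 kΩ above and αR = 42.62 kΩ below.
Lower section ‖ load = 33.28 kΩ.
V_wiper = 18.7 × 33.28/(13.38 + 33.28) = 13.3 V.

V ≈ 13.3 V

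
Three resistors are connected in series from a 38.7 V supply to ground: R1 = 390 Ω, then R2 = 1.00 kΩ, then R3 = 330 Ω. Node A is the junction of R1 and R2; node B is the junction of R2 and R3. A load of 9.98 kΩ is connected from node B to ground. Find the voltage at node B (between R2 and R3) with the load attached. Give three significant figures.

At node B, R3 is in parallel with the load: R3‖R_L = 319.4 Ω.
Below node A the resistance is R2 + (R3‖R_L) = 1319 Ω, so V_A = 38.7 × 1319/1709 = 29.87 V.
Then V_B = V_A × (R3‖R_L)/(R2 + R3‖R_L) = 29.87 × 319.4/1319 = 7.23 V.

V ≈ 7.23 V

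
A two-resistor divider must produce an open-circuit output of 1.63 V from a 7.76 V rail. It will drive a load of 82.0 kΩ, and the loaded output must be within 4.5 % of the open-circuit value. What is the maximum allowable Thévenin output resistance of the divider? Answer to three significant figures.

Loading drop = R_th/(R_th + R_L) ≤ 0.0450, so R_th ≤ R_L · ε/(1−ε) = 82.0 kΩ × 0.0450/0.9550 = 3.86 kΩ.
(Any R1, R2 with R2/(R1+R2) = 0.210 and R1‖R2 ≤ 3.86 kΩ will meet the spec.)

R_th ≤ 3.86 kΩ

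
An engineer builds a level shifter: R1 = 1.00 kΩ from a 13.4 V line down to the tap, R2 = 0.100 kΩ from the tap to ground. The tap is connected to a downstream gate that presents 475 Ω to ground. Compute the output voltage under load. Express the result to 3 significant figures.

The load sits in parallel with R2: R2‖R_L = (100 × 475) / (100 + 475) = 82.61 Ω.
V_out = 13.4 × 82.61 / (1000 + 82.61) = 13.4 × 82.61/1083 = 1.02 V.
(Unloaded it would have been 1.22 V.)

V_out ≈ 1.02 V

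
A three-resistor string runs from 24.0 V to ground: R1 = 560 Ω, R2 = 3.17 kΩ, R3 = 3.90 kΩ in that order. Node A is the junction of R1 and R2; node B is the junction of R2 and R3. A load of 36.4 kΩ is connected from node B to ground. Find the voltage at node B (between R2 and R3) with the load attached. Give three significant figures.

V ≈ 11.7 V

At node B, R3 is in parallel with the load: R3‖R_L = 3523 Ω.
Below node A the resistance is R2 + (R3‖R_L) = 6693 Ω, so V_A = 24.0 × 6693/7253 = 22.15 V.
Then V_B = V_A × (R3‖R_L)/(R2 + R3‖R_L) = 22.15 × 3523/6693 = 11.7 V.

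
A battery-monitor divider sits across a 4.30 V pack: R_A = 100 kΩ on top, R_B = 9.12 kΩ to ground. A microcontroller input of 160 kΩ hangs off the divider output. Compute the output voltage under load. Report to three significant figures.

The load sits in parallel with R_B: R_B‖R_L = (9.12 × 160) / (9.12 + 160) = 8.628 kΩ.
V_out = 4.30 × 8.628 / (100 + 8.628) = 4.30 × 8.628/108.6 = 0.342 V.

V_out ≈ 0.342 V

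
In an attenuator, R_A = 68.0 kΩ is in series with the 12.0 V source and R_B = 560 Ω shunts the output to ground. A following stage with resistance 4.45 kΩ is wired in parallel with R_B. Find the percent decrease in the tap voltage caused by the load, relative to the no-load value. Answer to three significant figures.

The divider's output (Thévenin) resistance is R_A‖R_B = 555.4 Ω.
Fractional drop under load = R_th/(R_th + R_L) = 555.4 / (555.4 + 4450) = 0.1110.
So the output falls by 11.1 %.

11.1 %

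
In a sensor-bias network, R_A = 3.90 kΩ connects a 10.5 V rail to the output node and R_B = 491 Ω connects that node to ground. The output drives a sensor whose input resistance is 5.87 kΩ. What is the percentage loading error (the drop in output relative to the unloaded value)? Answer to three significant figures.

6.92 %

The divider's output (Thévenin) resistance is R_A‖R_B = 436.1 Ω.
Fractional drop under load = R_th/(R_th + R_L) = 436.1 / (436.1 + 5870) = 0.06915.
So the output falls by 6.92 %.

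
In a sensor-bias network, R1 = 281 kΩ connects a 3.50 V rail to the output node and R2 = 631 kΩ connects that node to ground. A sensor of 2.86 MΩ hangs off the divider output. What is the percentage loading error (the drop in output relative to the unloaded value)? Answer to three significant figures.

6.37 %

The divider's output (Thévenin) resistance is R1‖R2 = 194.4 kΩ.
Fractional drop under load = R_th/(R_th + R_L) = 194.4 / (194.4 + 2860) = 0.06365.
So the output falls by 6.37 %.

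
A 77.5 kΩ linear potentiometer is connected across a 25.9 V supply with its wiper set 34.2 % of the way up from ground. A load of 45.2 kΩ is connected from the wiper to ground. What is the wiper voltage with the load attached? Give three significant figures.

V ≈ 6.39 V

The wiper splits the pot into (1−α)R = 50.99 kΩ above and αR = 26.51 kΩ below.
Lower section ‖ load = 16.71 kΩ.
V_wiper = 25.9 × 16.71/(50.99 + 16.71) = 6.39 V.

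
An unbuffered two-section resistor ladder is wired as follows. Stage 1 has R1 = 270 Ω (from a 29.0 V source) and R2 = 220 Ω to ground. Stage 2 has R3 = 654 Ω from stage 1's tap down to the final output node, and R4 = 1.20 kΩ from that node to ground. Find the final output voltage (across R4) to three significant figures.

V_out ≈ 7.91 V

Stage 2 presents R3+R4 = 1854 Ω as a load on stage 1's tap.
Stage 1's lower leg becomes R2‖(R3+R4) = 196.7 Ω, so V_mid = 29.0 × 196.7/466.7 = 12.22 V.
Stage 2 is itself unloaded: V_out = V_mid × R4/(R3+R4) = 12.22 × 1200/1854 = 7.91 V.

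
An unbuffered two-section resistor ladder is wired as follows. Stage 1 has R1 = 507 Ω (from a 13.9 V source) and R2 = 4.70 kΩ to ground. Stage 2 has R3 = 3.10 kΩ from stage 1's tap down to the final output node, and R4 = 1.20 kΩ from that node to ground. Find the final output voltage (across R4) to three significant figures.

V_out ≈ 3.16 V

Stage 2 presents R3+R4 = 4300 Ω as a load on stage 1's tap.
Stage 1's lower leg becomes R2‖(R3+R4) = 2246 Ω, so V_mid = 13.9 × 2246/2753 = 11.34 V.
Stage 2 is itself unloaded: V_out = V_mid × R4/(R3+R4) = 11.34 × 1200/4300 = 3.16 V.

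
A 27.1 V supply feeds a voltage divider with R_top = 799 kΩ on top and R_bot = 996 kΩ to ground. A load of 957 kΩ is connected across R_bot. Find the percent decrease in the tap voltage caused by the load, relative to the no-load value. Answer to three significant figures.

Unloaded V = 27.1 × 996/1795 = 15.04 V.
Loaded: R_bot‖R_L = 488.1 kΩ, giving V = 27.1 × 488.1/1287 = 10.28 V.
Drop = (15.04 − 10.28) / 15.04 = 31.7 %.

31.7 %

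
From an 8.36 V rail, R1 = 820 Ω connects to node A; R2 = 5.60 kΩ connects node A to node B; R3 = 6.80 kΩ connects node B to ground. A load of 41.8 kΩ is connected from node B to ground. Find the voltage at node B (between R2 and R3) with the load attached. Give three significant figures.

At node B, R3 is in parallel with the load: R3‖R_L = 5849 Ω.
Below node A the resistance is R2 + (R3‖R_L) = 11450 Ω, so V_A = 8.36 × 11450/12270 = 7.801 V.
Then V_B = V_A × (R3‖R_L)/(R2 + R3‖R_L) = 7.801 × 5849/11450 = 3.99 V.

V ≈ 3.99 V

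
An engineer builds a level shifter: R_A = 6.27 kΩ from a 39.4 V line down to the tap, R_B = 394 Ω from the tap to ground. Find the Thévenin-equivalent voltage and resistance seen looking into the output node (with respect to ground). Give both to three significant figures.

V_th is the open-circuit tap voltage: 39.4 × 394/(6270 + 394) = 2.33 V.
With the supply zeroed, R_A and R_B appear in parallel from the tap: R_th = R_A‖R_B = (6270 × 394)/6664 = 371 Ω.

V_th = 2.33 V, R_th = 371 Ω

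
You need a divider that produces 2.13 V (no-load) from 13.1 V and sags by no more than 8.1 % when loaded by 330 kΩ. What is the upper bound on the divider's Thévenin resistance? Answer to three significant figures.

Loading drop = R_th/(R_th + R_L) ≤ 0.0810, so R_th ≤ R_L · ε/(1−ε) = 330 kΩ × 0.0810/0.9190 = 29.1 kΩ.

R_th ≤ 29.1 kΩ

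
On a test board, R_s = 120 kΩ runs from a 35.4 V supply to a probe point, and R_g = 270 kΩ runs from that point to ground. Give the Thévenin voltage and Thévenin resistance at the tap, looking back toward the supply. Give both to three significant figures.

V_th is the open-circuit tap voltage: 35.4 × 270/(120 + 270) = 24.5 V.
With the supply zeroed, R_s and R_g appear in parallel from the tap: R_th = R_s‖R_g = (120 × 270)/390.0 = 83.1 kΩ.

V_th = 24.5 V, R_th = 83.1 kΩ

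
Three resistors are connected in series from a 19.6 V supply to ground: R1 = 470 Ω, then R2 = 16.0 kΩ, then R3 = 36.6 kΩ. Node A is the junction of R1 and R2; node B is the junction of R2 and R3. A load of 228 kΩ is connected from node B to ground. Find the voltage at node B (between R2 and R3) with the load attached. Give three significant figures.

At node B, R3 is in parallel with the load: R3‖R_L = 31540 Ω.
Below node A the resistance is R2 + (R3‖R_L) = 47540 Ω, so V_A = 19.6 × 47540/48010 = 19.41 V.
Then V_B = V_A × (R3‖R_L)/(R2 + R3‖R_L) = 19.41 × 31540/47540 = 12.9 V.

V ≈ 12.9 V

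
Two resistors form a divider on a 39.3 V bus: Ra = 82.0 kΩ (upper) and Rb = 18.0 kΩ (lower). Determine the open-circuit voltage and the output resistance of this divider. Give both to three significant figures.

V_th is the open-circuit tap voltage: 39.3 × 18.0/(82.0 + 18.0) = 7.07 V.
With the supply zeroed, Ra and Rb appear in parallel from the tap: R_th = Ra‖Rb = (82.0 × 18.0)/100.0 = 14.8 kΩ.

V_th = 7.07 V, R_th = 14.8 kΩ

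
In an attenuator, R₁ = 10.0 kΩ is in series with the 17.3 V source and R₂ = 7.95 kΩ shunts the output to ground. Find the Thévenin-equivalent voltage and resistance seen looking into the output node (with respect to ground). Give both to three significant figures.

V_th = 7.66 V, R_th = 4.43 kΩ

V_th is the open-circuit tap voltage: 17.3 × 7.95/(10.0 + 7.95) = 7.66 V.
With the supply zeroed, R₁ and R₂ appear in parallel from the tap: R_th = R₁‖R₂ = (10.0 × 7.95)/17.95 = 4.43 kΩ.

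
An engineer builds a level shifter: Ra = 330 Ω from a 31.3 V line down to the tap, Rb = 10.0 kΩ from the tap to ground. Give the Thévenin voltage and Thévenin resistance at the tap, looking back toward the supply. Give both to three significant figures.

V_th = 30.3 V, R_th = 319 Ω

V_th is the open-circuit tap voltage: 31.3 × 10000/(330 + 10000) = 30.3 V.
With the supply zeroed, Ra and Rb appear in parallel from the tap: R_th = Ra‖Rb = (330 × 10000)/10330 = 319 Ω.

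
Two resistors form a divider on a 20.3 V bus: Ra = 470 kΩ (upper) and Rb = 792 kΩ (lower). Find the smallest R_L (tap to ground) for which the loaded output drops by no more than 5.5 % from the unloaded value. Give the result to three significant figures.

Output resistance R_th = Ra‖Rb = (470 × 792)/1262 = 295.0 kΩ.
The fractional drop is R_th/(R_th + R_L); requiring this ≤ 0.0550 gives R_L ≥ R_th(1/0.0550 − 1) = 295.0 × 17.18 = 5.07 MΩ.

R_L(min) ≈ 5.07 MΩ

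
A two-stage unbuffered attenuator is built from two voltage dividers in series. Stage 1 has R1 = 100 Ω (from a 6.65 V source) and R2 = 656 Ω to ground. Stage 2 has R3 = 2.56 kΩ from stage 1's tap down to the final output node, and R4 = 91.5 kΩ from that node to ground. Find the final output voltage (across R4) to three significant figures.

Stage 2 presents R3+R4 = 94060 Ω as a load on stage 1's tap.
Stage 1's lower leg becomes R2‖(R3+R4) = 651.5 Ω, so V_mid = 6.65 × 651.5/751.5 = 5.765 V.
Stage 2 is itself unloaded: V_out = V_mid × R4/(R3+R4) = 5.765 × 91500/94060 = 5.61 V.

V_out ≈ 5.61 V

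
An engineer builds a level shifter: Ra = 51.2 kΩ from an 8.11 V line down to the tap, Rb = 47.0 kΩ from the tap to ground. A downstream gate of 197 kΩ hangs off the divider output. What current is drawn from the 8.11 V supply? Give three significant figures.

Rb‖R_L = 37.95 kΩ, so the source sees Ra + Rb‖R_L = 89.15 kΩ.
I = 8.11 V / 89.15 kΩ = 0.0910 mA.

I ≈ 0.0910 mA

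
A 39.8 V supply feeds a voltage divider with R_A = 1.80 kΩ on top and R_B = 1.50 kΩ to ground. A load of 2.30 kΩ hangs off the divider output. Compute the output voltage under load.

V_out ≈ 13.3 V

The load sits in parallel with R_B: R_B‖R_L = (1.50 × 2.30) / (1.50 + 2.30) = 0.9079 kΩ.
V_out = 39.8 × 0.9079 / (1.80 + 0.9079) = 39.8 × 0.9079/2.708 = 13.3 V.
(Unloaded it would have been 18.1 V.)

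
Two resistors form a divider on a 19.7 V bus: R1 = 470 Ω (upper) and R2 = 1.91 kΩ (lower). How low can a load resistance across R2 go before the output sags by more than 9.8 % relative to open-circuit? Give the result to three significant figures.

R_L(min) ≈ 3.47 kΩ

Output resistance R_th = R1‖R2 = (470 × 1910)/2380 = 377.2 Ω.
The fractional drop is R_th/(R_th + R_L); requiring this ≤ 0.0980 gives R_L ≥ R_th(1/0.0980 − 1) = 377.2 × 9.204 = 3.47 kΩ.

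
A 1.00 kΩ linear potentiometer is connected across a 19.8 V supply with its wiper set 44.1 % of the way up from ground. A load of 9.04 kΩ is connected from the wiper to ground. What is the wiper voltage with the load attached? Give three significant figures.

V ≈ 8.50 V

The wiper splits the pot into (1−α)R = 559.0 Ω above and αR = 441.0 Ω below.
Lower section ‖ load = 420.5 Ω.
V_wiper = 19.8 × 420.5/(559.0 + 420.5) = 8.50 V.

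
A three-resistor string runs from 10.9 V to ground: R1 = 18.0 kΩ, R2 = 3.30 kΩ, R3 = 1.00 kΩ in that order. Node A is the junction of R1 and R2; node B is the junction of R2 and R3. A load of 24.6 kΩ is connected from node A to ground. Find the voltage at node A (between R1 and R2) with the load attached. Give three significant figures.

V ≈ 1.84 V

Below node A the series string R2+R3 = 4.300 kΩ sits in parallel with the 24.6 kΩ load: 3.660 kΩ.
V_A = 10.9 × 3.660/(18.0 + 3.660) = 1.84 V.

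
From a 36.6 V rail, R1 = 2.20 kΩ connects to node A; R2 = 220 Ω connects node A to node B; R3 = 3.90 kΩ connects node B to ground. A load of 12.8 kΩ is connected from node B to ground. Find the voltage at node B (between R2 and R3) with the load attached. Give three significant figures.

At node B, R3 is in parallel with the load: R3‖R_L = 2989 Ω.
Below node A the resistance is R2 + (R3‖R_L) = 3209 Ω, so V_A = 36.6 × 3209/5409 = 21.71 V.
Then V_B = V_A × (R3‖R_L)/(R2 + R3‖R_L) = 21.71 × 2989/3209 = 20.2 V.

V ≈ 20.2 V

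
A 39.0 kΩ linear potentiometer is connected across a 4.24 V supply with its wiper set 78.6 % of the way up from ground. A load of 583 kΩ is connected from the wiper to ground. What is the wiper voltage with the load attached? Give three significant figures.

The wiper splits the pot into (1−α)R = 8.346 kΩ above and αR = 30.65 kΩ below.
Lower section ‖ load = 29.12 kΩ.
V_wiper = 4.24 × 29.12/(8.346 + 29.12) = 3.30 V.

V ≈ 3.30 V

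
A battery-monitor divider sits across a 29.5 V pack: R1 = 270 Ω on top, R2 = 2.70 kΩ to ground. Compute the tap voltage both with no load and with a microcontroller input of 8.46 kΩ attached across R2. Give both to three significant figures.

Unloaded: 26.8 V; loaded: 26.1 V

Open-circuit: V = 29.5 × 2700/(270 + 2700) = 26.8 V.
With the load, R2 becomes R2‖R_L = 2047 Ω, so V = 29.5 × 2047/2317 = 26.1 V.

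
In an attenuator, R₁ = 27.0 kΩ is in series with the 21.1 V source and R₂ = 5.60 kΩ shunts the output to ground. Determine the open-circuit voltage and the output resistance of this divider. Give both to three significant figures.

V_th = 3.62 V, R_th = 4.64 kΩ

V_th is the open-circuit tap voltage: 21.1 × 5.60/(27.0 + 5.60) = 3.62 V.
With the supply zeroed, R₁ and R₂ appear in parallel from the tap: R_th = R₁‖R₂ = (27.0 × 5.60)/32.60 = 4.64 kΩ.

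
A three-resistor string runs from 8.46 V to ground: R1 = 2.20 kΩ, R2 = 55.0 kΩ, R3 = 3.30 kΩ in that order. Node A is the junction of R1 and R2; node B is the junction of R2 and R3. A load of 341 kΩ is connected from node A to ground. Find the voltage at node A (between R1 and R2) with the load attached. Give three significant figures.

Below node A the series string R2+R3 = 58.30 kΩ sits in parallel with the 341 kΩ load: 49.79 kΩ.
V_A = 8.46 × 49.79/(2.20 + 49.79) = 8.10 V.

V ≈ 8.10 V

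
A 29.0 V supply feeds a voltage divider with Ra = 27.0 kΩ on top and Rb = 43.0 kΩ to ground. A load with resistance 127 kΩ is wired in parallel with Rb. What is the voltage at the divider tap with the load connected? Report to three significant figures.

The load sits in parallel with Rb: Rb‖R_L = (43.0 × 127) / (43.0 + 127) = 32.12 kΩ.
V_out = 29.0 × 32.12 / (27.0 + 32.12) = 29.0 × 32.12/59.12 = 15.8 V.

V_out ≈ 15.8 V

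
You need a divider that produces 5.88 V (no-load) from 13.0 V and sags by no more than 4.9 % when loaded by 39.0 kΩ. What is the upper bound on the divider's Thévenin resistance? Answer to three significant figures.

Loading drop = R_th/(R_th + R_L) ≤ 0.0490, so R_th ≤ R_L · ε/(1−ε) = 39.0 kΩ × 0.0490/0.9510 = 2.01 kΩ.

R_th ≤ 2.01 kΩ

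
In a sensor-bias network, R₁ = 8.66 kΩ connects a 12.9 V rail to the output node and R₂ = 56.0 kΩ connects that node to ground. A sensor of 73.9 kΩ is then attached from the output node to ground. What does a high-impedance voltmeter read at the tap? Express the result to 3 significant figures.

V_out ≈ 10.1 V

The load sits in parallel with R₂: R₂‖R_L = (56.0 × 73.9) / (56.0 + 73.9) = 31.86 kΩ.
V_out = 12.9 × 31.86 / (8.66 + 31.86) = 12.9 × 31.86/40.52 = 10.1 V.
(Unloaded it would have been 11.2 V.)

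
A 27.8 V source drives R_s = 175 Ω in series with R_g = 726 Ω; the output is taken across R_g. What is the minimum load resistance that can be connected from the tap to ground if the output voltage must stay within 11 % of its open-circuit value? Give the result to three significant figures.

R_L(min) ≈ 1.14 kΩ

Output resistance R_th = R_s‖R_g = (175 × 726)/901.0 = 141.0 Ω.
The fractional drop is R_th/(R_th + R_L); requiring this ≤ 0.110 gives R_L ≥ R_th(1/0.110 − 1) = 141.0 × 8.091 = 1.14 kΩ.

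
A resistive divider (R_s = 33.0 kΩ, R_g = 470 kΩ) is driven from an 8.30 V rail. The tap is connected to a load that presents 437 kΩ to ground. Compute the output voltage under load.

V_out ≈ 7.24 V

The load sits in parallel with R_g: R_g‖R_L = (470 × 437) / (470 + 437) = 226.4 kΩ.
V_out = 8.30 × 226.4 / (33.0 + 226.4) = 8.30 × 226.4/259.4 = 7.24 V.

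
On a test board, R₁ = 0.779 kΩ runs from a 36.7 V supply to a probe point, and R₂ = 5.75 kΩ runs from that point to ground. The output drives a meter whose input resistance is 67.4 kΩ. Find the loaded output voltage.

The load sits in parallel with R₂: R₂‖R_L = (5750 × 67400) / (5750 + 67400) = 5298 Ω.
V_out = 36.7 × 5298 / (779 + 5298) = 36.7 × 5298/6077 = 32.0 V.
(Unloaded it would have been 32.3 V.)

V_out ≈ 32.0 V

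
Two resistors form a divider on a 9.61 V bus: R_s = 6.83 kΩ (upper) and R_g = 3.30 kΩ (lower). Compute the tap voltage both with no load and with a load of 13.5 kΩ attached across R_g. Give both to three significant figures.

Open-circuit: V = 9.61 × 3.30/(6.83 + 3.30) = 3.13 V.
With the load, R_g becomes R_g‖R_L = 2.652 kΩ, so V = 9.61 × 2.652/9.482 = 2.69 V.

Unloaded: 3.13 V; loaded: 2.69 V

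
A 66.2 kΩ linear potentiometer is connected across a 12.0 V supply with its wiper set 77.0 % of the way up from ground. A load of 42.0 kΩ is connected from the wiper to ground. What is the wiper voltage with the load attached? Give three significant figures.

V ≈ 7.22 V

The wiper splits the pot into (1−α)R = 15.23 kΩ above and αR = 50.97 kΩ below.
Lower section ‖ load = 23.03 kΩ.
V_wiper = 12.0 × 23.03/(15.23 + 23.03) = 7.22 V.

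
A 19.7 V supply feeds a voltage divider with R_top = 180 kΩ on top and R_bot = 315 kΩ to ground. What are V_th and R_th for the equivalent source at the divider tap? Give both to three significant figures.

V_th is the open-circuit tap voltage: 19.7 × 315/(180 + 315) = 12.5 V.
With the supply zeroed, R_top and R_bot appear in parallel from the tap: R_th = R_top‖R_bot = (180 × 315)/495.0 = 115 kΩ.

V_th = 12.5 V, R_th = 115 kΩ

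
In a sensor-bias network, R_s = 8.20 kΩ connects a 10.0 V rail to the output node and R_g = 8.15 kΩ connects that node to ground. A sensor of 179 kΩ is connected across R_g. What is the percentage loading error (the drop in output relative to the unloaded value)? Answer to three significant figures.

2.23 %

The divider's output (Thévenin) resistance is R_s‖R_g = 4.087 kΩ.
Fractional drop under load = R_th/(R_th + R_L) = 4.087 / (4.087 + 179) = 0.02233.
So the output falls by 2.23 %.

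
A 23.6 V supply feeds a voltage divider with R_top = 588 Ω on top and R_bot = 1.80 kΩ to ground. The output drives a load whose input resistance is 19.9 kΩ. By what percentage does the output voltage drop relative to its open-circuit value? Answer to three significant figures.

The divider's output (Thévenin) resistance is R_top‖R_bot = 443.2 Ω.
Fractional drop under load = R_th/(R_th + R_L) = 443.2 / (443.2 + 19900) = 0.02179.
So the output falls by 2.18 %.

2.18 %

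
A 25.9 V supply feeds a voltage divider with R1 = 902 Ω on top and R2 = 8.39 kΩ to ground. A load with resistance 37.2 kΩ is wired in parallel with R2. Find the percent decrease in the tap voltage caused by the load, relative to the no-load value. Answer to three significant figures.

The divider's output (Thévenin) resistance is R1‖R2 = 814.4 Ω.
Fractional drop under load = R_th/(R_th + R_L) = 814.4 / (814.4 + 37200) = 0.02142.
So the output falls by 2.14 %.

2.14 %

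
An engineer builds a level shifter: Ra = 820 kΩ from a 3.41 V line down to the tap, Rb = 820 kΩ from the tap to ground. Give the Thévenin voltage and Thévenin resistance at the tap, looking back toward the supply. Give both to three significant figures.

V_th is the open-circuit tap voltage: 3.41 × 820/(820 + 820) = 1.71 V.
With the supply zeroed, Ra and Rb appear in parallel from the tap: R_th = Ra‖Rb = (820 × 820)/1640 = 410 kΩ.

V_th = 1.71 V, R_th = 410 kΩ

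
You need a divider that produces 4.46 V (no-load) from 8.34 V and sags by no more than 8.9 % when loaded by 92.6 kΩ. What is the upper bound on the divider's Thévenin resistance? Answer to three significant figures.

Loading drop = R_th/(R_th + R_L) ≤ 0.0890, so R_th ≤ R_L · ε/(1−ε) = 92.6 kΩ × 0.0890/0.9110 = 9.05 kΩ.

R_th ≤ 9.05 kΩ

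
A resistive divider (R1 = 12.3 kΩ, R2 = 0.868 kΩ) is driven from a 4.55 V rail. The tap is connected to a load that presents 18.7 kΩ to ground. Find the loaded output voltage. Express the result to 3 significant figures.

The load sits in parallel with R2: R2‖R_L = (868 × 18700) / (868 + 18700) = 829.5 Ω.
V_out = 4.55 × 829.5 / (12300 + 829.5) = 4.55 × 829.5/13130 = 0.287 V.

V_out ≈ 0.287 V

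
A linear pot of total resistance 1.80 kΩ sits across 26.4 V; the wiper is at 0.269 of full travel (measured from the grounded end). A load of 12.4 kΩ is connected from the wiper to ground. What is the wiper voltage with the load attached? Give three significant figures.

The wiper splits the pot into (1−α)R = 1316 Ω above and αR = 484.2 Ω below.
Lower section ‖ load = 466.0 Ω.
V_wiper = 26.4 × 466.0/(1316 + 466.0) = 6.90 V.

V ≈ 6.90 V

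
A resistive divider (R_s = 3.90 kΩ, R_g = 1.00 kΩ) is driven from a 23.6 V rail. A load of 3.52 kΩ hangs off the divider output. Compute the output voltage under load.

V_out ≈ 3.93 V

The load sits in parallel with R_g: R_g‖R_L = (1.00 × 3.52) / (1.00 + 3.52) = 0.7788 kΩ.
V_out = 23.6 × 0.7788 / (3.90 + 0.7788) = 23.6 × 0.7788/4.679 = 3.93 V.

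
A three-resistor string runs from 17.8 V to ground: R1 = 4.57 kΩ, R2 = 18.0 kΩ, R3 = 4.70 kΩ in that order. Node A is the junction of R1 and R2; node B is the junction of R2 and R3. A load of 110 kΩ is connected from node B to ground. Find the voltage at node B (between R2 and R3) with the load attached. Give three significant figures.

V ≈ 2.96 V

At node B, R3 is in parallel with the load: R3‖R_L = 4.507 kΩ.
Below node A the resistance is R2 + (R3‖R_L) = 22.51 kΩ, so V_A = 17.8 × 22.51/27.08 = 14.80 V.
Then V_B = V_A × (R3‖R_L)/(R2 + R3‖R_L) = 14.80 × 4.507/22.51 = 2.96 V.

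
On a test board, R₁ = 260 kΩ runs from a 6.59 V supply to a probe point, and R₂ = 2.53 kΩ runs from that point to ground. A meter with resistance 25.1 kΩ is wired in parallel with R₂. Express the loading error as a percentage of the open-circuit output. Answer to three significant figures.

The divider's output (Thévenin) resistance is R₁‖R₂ = 2.506 kΩ.
Fractional drop under load = R_th/(R_th + R_L) = 2.506 / (2.506 + 25.1) = 0.09076.
So the output falls by 9.08 %.

9.08 %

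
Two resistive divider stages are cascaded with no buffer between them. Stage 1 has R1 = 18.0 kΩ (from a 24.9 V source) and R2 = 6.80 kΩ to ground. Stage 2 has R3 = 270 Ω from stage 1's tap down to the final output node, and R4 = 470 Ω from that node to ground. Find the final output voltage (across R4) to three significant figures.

V_out ≈ 0.565 V

Stage 2 presents R3+R4 = 740.0 Ω as a load on stage 1's tap.
Stage 1's lower leg becomes R2‖(R3+R4) = 667.4 Ω, so V_mid = 24.9 × 667.4/18670 = 0.8902 V.
Stage 2 is itself unloaded: V_out = V_mid × R4/(R3+R4) = 0.8902 × 470/740.0 = 0.565 V.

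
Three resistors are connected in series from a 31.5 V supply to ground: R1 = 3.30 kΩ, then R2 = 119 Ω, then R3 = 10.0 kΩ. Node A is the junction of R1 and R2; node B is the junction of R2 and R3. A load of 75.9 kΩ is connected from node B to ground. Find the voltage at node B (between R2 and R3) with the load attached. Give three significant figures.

At node B, R3 is in parallel with the load: R3‖R_L = 8836 Ω.
Below node A the resistance is R2 + (R3‖R_L) = 8955 Ω, so V_A = 31.5 × 8955/12250 = 23.02 V.
Then V_B = V_A × (R3‖R_L)/(R2 + R3‖R_L) = 23.02 × 8836/8955 = 22.7 V.

V ≈ 22.7 V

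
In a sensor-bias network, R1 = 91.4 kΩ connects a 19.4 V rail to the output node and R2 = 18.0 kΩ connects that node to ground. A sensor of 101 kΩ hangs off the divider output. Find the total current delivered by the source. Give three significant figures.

R2‖R_L = 15.28 kΩ, so the source sees R1 + R2‖R_L = 106.7 kΩ.
I = 19.4 V / 106.7 kΩ = 0.182 mA.

I ≈ 0.182 mA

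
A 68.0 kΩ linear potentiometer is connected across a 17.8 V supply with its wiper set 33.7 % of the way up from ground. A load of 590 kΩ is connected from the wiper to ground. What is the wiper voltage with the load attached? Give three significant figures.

The wiper splits the pot into (1−α)R = 45.08 kΩ above and αR = 22.92 kΩ below.
Lower section ‖ load = 22.06 kΩ.
V_wiper = 17.8 × 22.06/(45.08 + 22.06) = 5.85 V.

V ≈ 5.85 V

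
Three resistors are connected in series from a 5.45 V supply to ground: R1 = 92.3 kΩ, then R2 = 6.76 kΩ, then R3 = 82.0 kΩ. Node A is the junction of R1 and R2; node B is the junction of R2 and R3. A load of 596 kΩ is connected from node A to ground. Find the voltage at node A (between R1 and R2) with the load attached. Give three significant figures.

V ≈ 2.48 V

Below node A the series string R2+R3 = 88.76 kΩ sits in parallel with the 596 kΩ load: 77.25 kΩ.
V_A = 5.45 × 77.25/(92.3 + 77.25) = 2.48 V.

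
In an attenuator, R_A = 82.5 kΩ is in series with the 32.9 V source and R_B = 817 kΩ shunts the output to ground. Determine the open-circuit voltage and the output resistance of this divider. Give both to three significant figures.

V_th is the open-circuit tap voltage: 32.9 × 817/(82.5 + 817) = 29.9 V.
With the supply zeroed, R_A and R_B appear in parallel from the tap: R_th = R_A‖R_B = (82.5 × 817)/899.5 = 74.9 kΩ.

V_th = 29.9 V, R_th = 74.9 kΩ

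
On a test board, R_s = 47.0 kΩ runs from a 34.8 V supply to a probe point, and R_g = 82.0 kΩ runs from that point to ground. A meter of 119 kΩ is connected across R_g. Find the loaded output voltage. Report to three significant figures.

V_out ≈ 17.7 V

The load sits in parallel with R_g: R_g‖R_L = (82.0 × 119) / (82.0 + 119) = 48.55 kΩ.
V_out = 34.8 × 48.55 / (47.0 + 48.55) = 34.8 × 48.55/95.55 = 17.7 V.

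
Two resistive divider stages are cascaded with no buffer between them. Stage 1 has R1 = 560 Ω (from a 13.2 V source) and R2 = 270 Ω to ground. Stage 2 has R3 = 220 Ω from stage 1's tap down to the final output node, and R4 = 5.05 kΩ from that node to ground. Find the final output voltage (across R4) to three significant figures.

Stage 2 presents R3+R4 = 5270 Ω as a load on stage 1's tap.
Stage 1's lower leg becomes R2‖(R3+R4) = 256.8 Ω, so V_mid = 13.2 × 256.8/816.8 = 4.151 V.
Stage 2 is itself unloaded: V_out = V_mid × R4/(R3+R4) = 4.151 × 5050/5270 = 3.98 V.

V_out ≈ 3.98 V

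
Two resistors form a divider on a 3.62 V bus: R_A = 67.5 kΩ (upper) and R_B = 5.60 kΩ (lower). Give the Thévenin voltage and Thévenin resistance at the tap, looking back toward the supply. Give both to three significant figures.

V_th is the open-circuit tap voltage: 3.62 × 5.60/(67.5 + 5.60) = 0.277 V.
With the supply zeroed, R_A and R_B appear in parallel from the tap: R_th = R_A‖R_B = (67.5 × 5.60)/73.10 = 5.17 kΩ.

V_th = 0.277 V, R_th = 5.17 kΩ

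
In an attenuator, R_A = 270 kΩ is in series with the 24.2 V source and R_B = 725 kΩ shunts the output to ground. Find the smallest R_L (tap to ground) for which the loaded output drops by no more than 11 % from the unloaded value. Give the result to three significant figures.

R_L(min) ≈ 1.59 MΩ

Output resistance R_th = R_A‖R_B = (270 × 725)/995.0 = 196.7 kΩ.
The fractional drop is R_th/(R_th + R_L); requiring this ≤ 0.110 gives R_L ≥ R_th(1/0.110 − 1) = 196.7 × 8.091 = 1.59 MΩ.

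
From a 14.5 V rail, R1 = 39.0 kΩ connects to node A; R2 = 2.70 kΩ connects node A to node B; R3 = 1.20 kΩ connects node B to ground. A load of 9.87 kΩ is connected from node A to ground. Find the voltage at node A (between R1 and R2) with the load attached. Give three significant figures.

V ≈ 0.970 V

Below node A the series string R2+R3 = 3.900 kΩ sits in parallel with the 9.87 kΩ load: 2.795 kΩ.
V_A = 14.5 × 2.795/(39.0 + 2.795) = 0.970 V.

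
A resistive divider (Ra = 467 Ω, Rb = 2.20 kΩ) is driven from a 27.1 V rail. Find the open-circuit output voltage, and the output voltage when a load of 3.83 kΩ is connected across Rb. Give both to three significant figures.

Unloaded: 22.4 V; loaded: 20.3 V

Open-circuit: V = 27.1 × 2200/(467 + 2200) = 22.4 V.
With the load, Rb becomes Rb‖R_L = 1397 Ω, so V = 27.1 × 1397/1864 = 20.3 V.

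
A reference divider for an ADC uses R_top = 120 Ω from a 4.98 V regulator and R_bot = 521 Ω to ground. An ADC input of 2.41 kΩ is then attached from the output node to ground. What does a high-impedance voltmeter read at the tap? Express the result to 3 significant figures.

V_out ≈ 3.89 V

The load sits in parallel with R_bot: R_bot‖R_L = (521 × 2410) / (521 + 2410) = 428.4 Ω.
V_out = 4.98 × 428.4 / (120 + 428.4) = 4.98 × 428.4/548.4 = 3.89 V.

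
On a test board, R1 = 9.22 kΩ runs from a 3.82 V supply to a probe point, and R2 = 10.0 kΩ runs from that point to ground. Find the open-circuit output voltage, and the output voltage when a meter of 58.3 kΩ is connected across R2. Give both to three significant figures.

Unloaded: 1.99 V; loaded: 1.84 V

Open-circuit: V = 3.82 × 10.0/(9.22 + 10.0) = 1.99 V.
With the load, R2 becomes R2‖R_L = 8.536 kΩ, so V = 3.82 × 8.536/17.76 = 1.84 V.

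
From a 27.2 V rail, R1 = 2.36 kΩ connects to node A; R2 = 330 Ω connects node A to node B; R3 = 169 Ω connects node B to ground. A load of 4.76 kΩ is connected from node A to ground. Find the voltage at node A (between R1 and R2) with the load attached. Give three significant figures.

Below node A the series string R2+R3 = 499.0 Ω sits in parallel with the 4760 Ω load: 451.7 Ω.
V_A = 27.2 × 451.7/(2360 + 451.7) = 4.37 V.

V ≈ 4.37 V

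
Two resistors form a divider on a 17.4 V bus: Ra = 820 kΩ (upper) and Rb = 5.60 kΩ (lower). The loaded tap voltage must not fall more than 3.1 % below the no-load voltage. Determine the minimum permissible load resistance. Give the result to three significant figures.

Output resistance R_th = Ra‖Rb = (820 × 5.60)/825.6 = 5.562 kΩ.
The fractional drop is R_th/(R_th + R_L); requiring this ≤ 0.0310 gives R_L ≥ R_th(1/0.0310 − 1) = 5.562 × 31.26 = 174 kΩ.

R_L(min) ≈ 174 kΩ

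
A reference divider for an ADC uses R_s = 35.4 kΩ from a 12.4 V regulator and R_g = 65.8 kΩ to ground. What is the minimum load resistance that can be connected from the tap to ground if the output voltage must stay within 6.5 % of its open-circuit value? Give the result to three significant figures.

Output resistance R_th = R_s‖R_g = (35.4 × 65.8)/101.2 = 23.02 kΩ.
The fractional drop is R_th/(R_th + R_L); requiring this ≤ 0.0650 gives R_L ≥ R_th(1/0.0650 − 1) = 23.02 × 14.38 = 331 kΩ.

R_L(min) ≈ 331 kΩ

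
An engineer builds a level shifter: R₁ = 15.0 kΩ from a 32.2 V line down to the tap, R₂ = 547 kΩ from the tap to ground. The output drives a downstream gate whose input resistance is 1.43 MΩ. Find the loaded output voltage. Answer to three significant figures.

The load sits in parallel with R₂: R₂‖R_L = (547 × 1430) / (547 + 1430) = 395.7 kΩ.
V_out = 32.2 × 395.7 / (15.0 + 395.7) = 32.2 × 395.7/410.7 = 31.0 V.
(Unloaded it would have been 31.3 V.)

V_out ≈ 31.0 V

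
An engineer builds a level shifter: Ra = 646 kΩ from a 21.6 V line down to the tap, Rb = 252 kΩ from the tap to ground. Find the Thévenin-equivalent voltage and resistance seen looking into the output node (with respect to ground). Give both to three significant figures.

V_th is the open-circuit tap voltage: 21.6 × 252/(646 + 252) = 6.06 V.
With the supply zeroed, Ra and Rb appear in parallel from the tap: R_th = Ra‖Rb = (646 × 252)/898.0 = 181 kΩ.

V_th = 6.06 V, R_th = 181 kΩ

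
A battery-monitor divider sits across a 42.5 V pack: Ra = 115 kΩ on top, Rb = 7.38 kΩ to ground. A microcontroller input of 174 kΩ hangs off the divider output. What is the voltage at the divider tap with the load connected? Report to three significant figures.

V_out ≈ 2.46 V

The load sits in parallel with Rb: Rb‖R_L = (7.38 × 174) / (7.38 + 174) = 7.080 kΩ.
V_out = 42.5 × 7.080 / (115 + 7.080) = 42.5 × 7.080/122.1 = 2.46 V.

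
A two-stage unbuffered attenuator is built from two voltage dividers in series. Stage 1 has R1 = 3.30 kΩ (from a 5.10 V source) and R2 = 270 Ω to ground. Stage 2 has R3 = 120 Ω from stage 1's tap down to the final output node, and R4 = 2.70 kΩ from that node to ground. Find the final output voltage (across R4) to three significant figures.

V_out ≈ 0.339 V

Stage 2 presents R3+R4 = 2820 Ω as a load on stage 1's tap.
Stage 1's lower leg becomes R2‖(R3+R4) = 246.4 Ω, so V_mid = 5.10 × 246.4/3546 = 0.3544 V.
Stage 2 is itself unloaded: V_out = V_mid × R4/(R3+R4) = 0.3544 × 2700/2820 = 0.339 V.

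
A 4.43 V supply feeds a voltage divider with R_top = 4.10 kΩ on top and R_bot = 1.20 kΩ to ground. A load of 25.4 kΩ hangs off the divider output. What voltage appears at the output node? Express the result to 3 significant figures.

V_out ≈ 0.968 V

The load sits in parallel with R_bot: R_bot‖R_L = (1.20 × 25.4) / (1.20 + 25.4) = 1.146 kΩ.
V_out = 4.43 × 1.146 / (4.10 + 1.146) = 4.43 × 1.146/5.246 = 0.968 V.
(Unloaded it would have been 1.00 V.)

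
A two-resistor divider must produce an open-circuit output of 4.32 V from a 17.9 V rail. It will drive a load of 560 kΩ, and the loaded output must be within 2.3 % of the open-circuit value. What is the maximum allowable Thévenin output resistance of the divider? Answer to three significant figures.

Loading drop = R_th/(R_th + R_L) ≤ 0.0230, so R_th ≤ R_L · ε/(1−ε) = 560 kΩ × 0.0230/0.9770 = 13.2 kΩ.

R_th ≤ 13.2 kΩ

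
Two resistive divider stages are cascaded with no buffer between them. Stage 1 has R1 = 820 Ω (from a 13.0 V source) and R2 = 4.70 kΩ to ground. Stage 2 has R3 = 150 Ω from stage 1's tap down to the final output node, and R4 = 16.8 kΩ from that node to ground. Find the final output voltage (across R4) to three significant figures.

Stage 2 presents R3+R4 = 16950 Ω as a load on stage 1's tap.
Stage 1's lower leg becomes R2‖(R3+R4) = 3680 Ω, so V_mid = 13.0 × 3680/4500 = 10.63 V.
Stage 2 is itself unloaded: V_out = V_mid × R4/(R3+R4) = 10.63 × 16800/16950 = 10.5 V.

V_out ≈ 10.5 V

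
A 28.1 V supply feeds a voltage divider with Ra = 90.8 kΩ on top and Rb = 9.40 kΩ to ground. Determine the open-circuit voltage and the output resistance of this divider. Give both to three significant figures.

V_th is the open-circuit tap voltage: 28.1 × 9.40/(90.8 + 9.40) = 2.64 V.
With the supply zeroed, Ra and Rb appear in parallel from the tap: R_th = Ra‖Rb = (90.8 × 9.40)/100.2 = 8.52 kΩ.

V_th = 2.64 V, R_th = 8.52 kΩ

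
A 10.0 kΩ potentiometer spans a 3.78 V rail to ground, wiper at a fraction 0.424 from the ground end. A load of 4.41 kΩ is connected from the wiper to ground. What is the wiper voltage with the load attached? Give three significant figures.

V ≈ 1.03 V

The wiper splits the pot into (1−α)R = 5.760 kΩ above and αR = 4.240 kΩ below.
Lower section ‖ load = 2.162 kΩ.
V_wiper = 3.78 × 2.162/(5.760 + 2.162) = 1.03 V.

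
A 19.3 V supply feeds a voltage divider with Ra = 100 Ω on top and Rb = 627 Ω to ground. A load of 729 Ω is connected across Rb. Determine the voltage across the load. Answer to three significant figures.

V_out ≈ 14.9 V

The load sits in parallel with Rb: Rb‖R_L = (627 × 729) / (627 + 729) = 337.1 Ω.
V_out = 19.3 × 337.1 / (100 + 337.1) = 19.3 × 337.1/437.1 = 14.9 V.
(Unloaded it would have been 16.6 V.)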